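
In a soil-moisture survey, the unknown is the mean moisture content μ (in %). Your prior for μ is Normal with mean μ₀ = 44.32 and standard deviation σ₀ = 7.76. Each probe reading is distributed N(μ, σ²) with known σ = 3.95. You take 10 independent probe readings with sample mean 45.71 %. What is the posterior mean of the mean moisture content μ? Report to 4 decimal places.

For Normal data with known variance σ², a Normal(μ₀, σ₀²) prior on μ is conjugate. Posterior precision = 1/σ₀² + n/σ²; posterior mean is the precision-weighted average of μ₀ and x̄.
n·x̄ = 10·45.71 = 457.1.
σ₀² = 7.76² = 60.2176, σ² = 3.95² = 15.6025; σ² + n·σ₀² = 15.6025 + 10·60.2176 = 617.7785.
Posterior mean = (μ₀/σ₀² + n·x̄/σ²)/(1/σ₀² + n/σ²) = (σ²·μ₀ + σ₀²·n·x̄)/(σ² + n·σ₀²) = (15.6025·44.32 + 60.2176·457.1)/617.7785 = 28216.96776/617.7785 = 45.6749.

45.6749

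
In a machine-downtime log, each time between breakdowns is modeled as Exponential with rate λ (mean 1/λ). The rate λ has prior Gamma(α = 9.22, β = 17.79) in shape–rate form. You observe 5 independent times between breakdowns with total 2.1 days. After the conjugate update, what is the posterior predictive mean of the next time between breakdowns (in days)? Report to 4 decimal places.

With a Gamma(shape α, rate β) prior on the exponential rate λ, the posterior after n observations with total T = Σxᵢ is Gamma(α+n, β+T).
Posterior: Gamma(9.22+5, 17.79+2.1) = Gamma(14.22, 19.89).
The predictive distribution for the next observation is Lomax; its mean is β/(α−1) = 19.89/13.22 = 1.5045.

1.5045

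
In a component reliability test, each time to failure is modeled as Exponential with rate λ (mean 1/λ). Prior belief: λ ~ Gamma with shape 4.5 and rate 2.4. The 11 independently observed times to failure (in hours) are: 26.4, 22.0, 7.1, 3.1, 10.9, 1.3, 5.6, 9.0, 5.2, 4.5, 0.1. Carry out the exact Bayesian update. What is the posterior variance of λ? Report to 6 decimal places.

0.001627

With a Gamma(shape α, rate β) prior on the exponential rate λ, the posterior after n observations with total T = Σxᵢ is Gamma(α+n, β+T).
Sum of observations T = 95.2 hours; n = 11.
Posterior: Gamma(4.5+11, 2.4+95.2) = Gamma(15.5, 97.6).
Var = α/β² = 0.001627.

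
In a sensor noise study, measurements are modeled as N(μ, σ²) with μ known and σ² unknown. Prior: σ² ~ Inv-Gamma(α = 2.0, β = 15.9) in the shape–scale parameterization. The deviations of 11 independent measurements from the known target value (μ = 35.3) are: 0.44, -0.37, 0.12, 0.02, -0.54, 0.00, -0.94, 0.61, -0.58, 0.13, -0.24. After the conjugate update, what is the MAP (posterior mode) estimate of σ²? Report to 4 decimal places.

2.0061

With known mean μ and an Inverse-Gamma(α, β) prior on σ², the Normal likelihood is conjugate: posterior is Inv-Gamma(α + n/2, β + Σ(xᵢ−μ)²/2).
Σ(xᵢ−μ)² = (0.44)² + (-0.37)² + (0.12)² + (0.02)² + (-0.54)² + (0.00)² + (-0.94)² + (0.61)² + (-0.58)² + (0.13)² + (-0.24)² = 2.3035.
Posterior: Inv-Gamma(2.0 + 11/2, 15.9 + 2.3035/2) = Inv-Gamma(7.50, 17.05175).
Mode = β/(α+1) = 17.05175/8.50 = 2.0061.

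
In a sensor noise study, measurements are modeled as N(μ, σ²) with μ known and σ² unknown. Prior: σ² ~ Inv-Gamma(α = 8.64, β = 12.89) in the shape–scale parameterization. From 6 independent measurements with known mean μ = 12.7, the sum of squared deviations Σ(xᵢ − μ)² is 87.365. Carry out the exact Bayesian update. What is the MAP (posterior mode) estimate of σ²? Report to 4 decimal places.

4.4757

With known mean μ and an Inverse-Gamma(α, β) prior on σ², the Normal likelihood is conjugate: posterior is Inv-Gamma(α + n/2, β + Σ(xᵢ−μ)²/2).
Posterior: Inv-Gamma(8.64 + 6/2, 12.89 + 87.365/2) = Inv-Gamma(11.64, 56.5725).
Mode = β/(α+1) = 56.5725/12.64 = 4.4757.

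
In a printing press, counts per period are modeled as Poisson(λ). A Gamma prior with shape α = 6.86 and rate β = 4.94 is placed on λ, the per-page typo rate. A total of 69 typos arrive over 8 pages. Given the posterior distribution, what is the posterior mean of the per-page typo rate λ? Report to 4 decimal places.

5.8624

With a Gamma(shape α, rate β) prior, the Poisson likelihood is conjugate: the posterior is Gamma(α + ΣXᵢ, β + n).
Posterior: Gamma(α+S, β+n) = Gamma(6.86+69, 4.94+8) = Gamma(75.86, 12.94).
Posterior mean = α/β = 75.86/12.94 = 5.8624.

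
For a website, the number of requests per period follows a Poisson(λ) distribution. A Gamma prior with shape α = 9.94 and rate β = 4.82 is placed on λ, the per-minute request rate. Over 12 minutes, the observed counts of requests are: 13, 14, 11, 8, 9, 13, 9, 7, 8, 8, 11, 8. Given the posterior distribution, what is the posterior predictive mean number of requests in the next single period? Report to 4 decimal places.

7.6659

With a Gamma(shape α, rate β) prior, the Poisson likelihood is conjugate: the posterior is Gamma(α + ΣXᵢ, β + n).
Sum of counts S = 119 over n = 12 minutes.
Posterior: Gamma(α+S, β+n) = Gamma(9.94+119, 4.82+12) = Gamma(128.94, 16.82).
The predictive distribution for one future period is NegBinom with mean α/β = 7.6659.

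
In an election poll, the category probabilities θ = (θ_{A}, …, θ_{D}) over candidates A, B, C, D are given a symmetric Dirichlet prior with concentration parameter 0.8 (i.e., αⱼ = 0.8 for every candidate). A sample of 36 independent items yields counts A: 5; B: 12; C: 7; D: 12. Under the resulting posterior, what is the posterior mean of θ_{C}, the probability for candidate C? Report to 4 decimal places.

The Dirichlet prior is conjugate to the Multinomial likelihood: each posterior αⱼ = prior αⱼ + observed count nⱼ.
Posterior concentration: (5.8, 12.8, 7.8, 12.8), total = 39.2.
E[θ_{C}|data] = α_{C}/Σα = 7.8/39.2 = 0.1990.

0.1990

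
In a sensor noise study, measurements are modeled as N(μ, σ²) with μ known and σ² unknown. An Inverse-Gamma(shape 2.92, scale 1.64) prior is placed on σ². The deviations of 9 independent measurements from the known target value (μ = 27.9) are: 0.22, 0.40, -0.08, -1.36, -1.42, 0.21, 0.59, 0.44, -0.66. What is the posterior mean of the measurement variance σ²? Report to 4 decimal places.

With known mean μ and an Inverse-Gamma(α, β) prior on σ², the Normal likelihood is conjugate: posterior is Inv-Gamma(α + n/2, β + Σ(xᵢ−μ)²/2).
Σ(xᵢ−μ)² = (0.22)² + (0.40)² + (-0.08)² + (-1.36)² + (-1.42)² + (0.21)² + (0.59)² + (0.44)² + (-0.66)² = 5.1022.
Posterior: Inv-Gamma(2.92 + 9/2, 1.64 + 5.1022/2) = Inv-Gamma(7.42, 4.19110).
E[σ²|data] = β/(α−1) = 4.19110/6.42 = 0.6528.

0.6528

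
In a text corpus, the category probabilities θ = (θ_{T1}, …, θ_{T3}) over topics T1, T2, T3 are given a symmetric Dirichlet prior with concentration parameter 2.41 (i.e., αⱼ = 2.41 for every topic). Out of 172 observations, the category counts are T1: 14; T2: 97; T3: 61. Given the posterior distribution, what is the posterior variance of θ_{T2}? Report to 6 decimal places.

The Dirichlet prior is conjugate to the Multinomial likelihood: each posterior αⱼ = prior αⱼ + observed count nⱼ.
Posterior concentration: (16.41, 99.41, 63.41), total = 179.23.
Var[θ_j] = α_j(Σα−α_j)/((Σα)²(Σα+1)) = 99.41·79.82/(179.23²·180.23) = 0.001371.

0.001371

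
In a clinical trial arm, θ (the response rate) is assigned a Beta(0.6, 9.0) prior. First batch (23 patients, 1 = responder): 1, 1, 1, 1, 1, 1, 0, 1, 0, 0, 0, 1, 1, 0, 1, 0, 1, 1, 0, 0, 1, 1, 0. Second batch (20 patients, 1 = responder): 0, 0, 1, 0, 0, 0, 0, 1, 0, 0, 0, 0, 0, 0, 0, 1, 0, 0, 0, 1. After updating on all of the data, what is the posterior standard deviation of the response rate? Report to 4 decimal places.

0.0653

The Beta prior is conjugate to a Binomial/Bernoulli likelihood; the update adds successes to α and failures to β.
After batch 1: Beta(0.6+14, 9.0+9) = Beta(14.6, 18.0).
After batch 2: Beta(14.6+4, 18.0+16) = Beta(18.6, 34.0).
Var = αβ/((α+β)²(α+β+1)) = 18.6·34.0/(52.6²·53.6) = 0.00426438; SD = √0.00426438 = 0.0653.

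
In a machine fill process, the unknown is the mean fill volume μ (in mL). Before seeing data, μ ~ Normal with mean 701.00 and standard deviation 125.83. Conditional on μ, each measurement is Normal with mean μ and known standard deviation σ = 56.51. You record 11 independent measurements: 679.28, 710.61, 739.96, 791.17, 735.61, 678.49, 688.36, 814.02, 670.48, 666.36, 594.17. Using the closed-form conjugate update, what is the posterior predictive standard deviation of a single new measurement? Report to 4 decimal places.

58.9785

For Normal data with known variance σ², a Normal(μ₀, σ₀²) prior on μ is conjugate. Posterior precision = 1/σ₀² + n/σ²; posterior mean is the precision-weighted average of μ₀ and x̄.
σ₀² = 125.83² = 15833.1889, σ² = 56.51² = 3193.3801; σ² + n·σ₀² = 3193.3801 + 11·15833.1889 = 177358.458.
Posterior precision = 1/σ₀² + n/σ² = 1/15833.1889 + 11/3193.3801 = (σ² + n·σ₀²)/(σ₀²σ²) = 177358.458/(15833.1889·3193.3801); posterior variance σₙ² = σ₀²σ²/(σ² + n·σ₀²) = 15833.1889·3193.3801/177358.458 = 285.080232.
Predictive variance for one new observation = σₙ² + σ² = 15833.1889·3193.3801/177358.458 + 3193.3801 = σ²·(σ₀² + 177358.458)/177358.458 = 3193.3801·193191.6469/177358.458 = 3478.460332; SD = √(3193.3801·193191.6469/177358.458) = 58.9785.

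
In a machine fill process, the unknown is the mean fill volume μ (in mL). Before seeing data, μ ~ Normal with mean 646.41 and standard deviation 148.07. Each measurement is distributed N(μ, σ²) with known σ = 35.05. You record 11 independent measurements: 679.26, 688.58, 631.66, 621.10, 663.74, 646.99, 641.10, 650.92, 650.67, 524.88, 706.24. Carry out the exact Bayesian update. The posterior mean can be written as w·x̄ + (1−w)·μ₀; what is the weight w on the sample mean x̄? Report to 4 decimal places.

For Normal data with known variance σ², a Normal(μ₀, σ₀²) prior on μ is conjugate. Posterior precision = 1/σ₀² + n/σ²; posterior mean is the precision-weighted average of μ₀ and x̄.
σ₀² = 148.07² = 21924.7249, σ² = 35.05² = 1228.5025. Prior precision 1/σ₀² = 1/21924.7249; data precision n/σ² = 11/1228.5025.
w = (n/σ²)/(1/σ₀² + n/σ²) = n·σ₀²/(σ² + n·σ₀²) = 11·21924.7249/(1228.5025 + 11·21924.7249) = 241171.9739/242400.4764 = 0.9949.

0.9949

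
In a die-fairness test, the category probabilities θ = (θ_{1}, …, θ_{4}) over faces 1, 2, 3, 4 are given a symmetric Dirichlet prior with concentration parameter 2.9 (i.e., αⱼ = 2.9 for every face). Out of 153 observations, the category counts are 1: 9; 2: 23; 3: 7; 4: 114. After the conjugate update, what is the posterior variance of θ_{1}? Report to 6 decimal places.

0.000405

The Dirichlet prior is conjugate to the Multinomial likelihood: each posterior αⱼ = prior αⱼ + observed count nⱼ.
Posterior concentration: (11.9, 25.9, 9.9, 116.9), total = 164.6.
Var[θ_j] = α_j(Σα−α_j)/((Σα)²(Σα+1)) = 11.9·152.7/(164.6²·165.6) = 0.000405.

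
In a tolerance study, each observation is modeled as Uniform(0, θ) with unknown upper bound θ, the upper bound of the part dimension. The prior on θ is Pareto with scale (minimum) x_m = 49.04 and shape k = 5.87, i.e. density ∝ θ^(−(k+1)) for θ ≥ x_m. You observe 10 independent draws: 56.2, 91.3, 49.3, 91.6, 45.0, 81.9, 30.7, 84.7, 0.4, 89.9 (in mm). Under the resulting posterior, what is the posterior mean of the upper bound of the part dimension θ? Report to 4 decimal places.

A Pareto(scale x_m, shape k) prior on the upper bound θ of Uniform(0, θ) is conjugate: posterior is Pareto(max(x_m, max xᵢ), k + n).
Sample maximum = 91.6; prior scale x_m = 49.04 → posterior scale = max = 91.60.
Posterior shape = 5.87 + 10 = 15.87.
E[θ|data] = k·x_m/(k−1) = 15.87·91.60/14.87 = 97.7601.

97.7601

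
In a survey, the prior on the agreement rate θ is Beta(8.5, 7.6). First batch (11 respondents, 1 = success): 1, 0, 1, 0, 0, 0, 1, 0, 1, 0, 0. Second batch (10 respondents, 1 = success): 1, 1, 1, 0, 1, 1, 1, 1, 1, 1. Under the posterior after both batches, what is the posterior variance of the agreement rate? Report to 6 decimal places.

The Beta prior is conjugate to a Binomial/Bernoulli likelihood; the update adds successes to α and failures to β.
After batch 1: Beta(8.5+4, 7.6+7) = Beta(12.5, 14.6).
After batch 2: Beta(12.5+9, 14.6+1) = Beta(21.5, 15.6).
Var = αβ/((α+β)²(α+β+1)) = 21.5·15.6/(37.1²·38.1) = 0.006396.

0.006396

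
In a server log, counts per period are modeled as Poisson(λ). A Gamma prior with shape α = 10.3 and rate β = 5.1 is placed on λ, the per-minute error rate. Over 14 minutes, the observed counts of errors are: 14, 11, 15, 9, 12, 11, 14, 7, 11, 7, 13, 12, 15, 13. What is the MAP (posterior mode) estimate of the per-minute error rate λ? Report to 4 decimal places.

9.0733

With a Gamma(shape α, rate β) prior, the Poisson likelihood is conjugate: the posterior is Gamma(α + ΣXᵢ, β + n).
Sum of counts S = 164 over n = 14 minutes.
Posterior: Gamma(α+S, β+n) = Gamma(10.3+164, 5.1+14) = Gamma(174.3, 19.1).
Mode of Gamma(α,β) for α≥1 is (α−1)/β = 173.3/19.1 = 9.0733.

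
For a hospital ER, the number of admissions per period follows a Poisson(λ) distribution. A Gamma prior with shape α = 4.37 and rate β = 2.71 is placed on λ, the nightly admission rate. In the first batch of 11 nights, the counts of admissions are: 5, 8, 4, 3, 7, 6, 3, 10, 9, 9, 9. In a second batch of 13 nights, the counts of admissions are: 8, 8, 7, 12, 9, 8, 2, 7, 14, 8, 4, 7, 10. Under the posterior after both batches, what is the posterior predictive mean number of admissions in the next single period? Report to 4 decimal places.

With a Gamma(shape α, rate β) prior, the Poisson likelihood is conjugate: the posterior is Gamma(α + ΣXᵢ, β + n).
Batch 1: sum of counts S = 73 over n = 11 nights.
After batch 1: Gamma(α+S, β+n) = Gamma(4.37+73, 2.71+11) = Gamma(77.37, 13.71).
Batch 2: sum of counts S = 104 over n = 13 nights.
After batch 2: Gamma(α+S, β+n) = Gamma(77.37+104, 13.71+13) = Gamma(181.37, 26.71).
The predictive distribution for one future period is NegBinom with mean α/β = 6.7903.

6.7903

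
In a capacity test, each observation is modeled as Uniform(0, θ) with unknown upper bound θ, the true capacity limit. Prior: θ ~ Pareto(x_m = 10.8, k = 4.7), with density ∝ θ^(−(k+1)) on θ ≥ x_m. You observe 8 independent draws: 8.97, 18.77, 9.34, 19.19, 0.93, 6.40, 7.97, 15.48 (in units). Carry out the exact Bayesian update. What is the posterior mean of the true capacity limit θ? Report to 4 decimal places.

20.8302

A Pareto(scale x_m, shape k) prior on the upper bound θ of Uniform(0, θ) is conjugate: posterior is Pareto(max(x_m, max xᵢ), k + n).
Sample maximum = 19.19; prior scale x_m = 10.8 → posterior scale = max = 19.19.
Posterior shape = 4.7 + 8 = 12.7.
E[θ|data] = k·x_m/(k−1) = 12.7·19.19/11.7 = 20.8302.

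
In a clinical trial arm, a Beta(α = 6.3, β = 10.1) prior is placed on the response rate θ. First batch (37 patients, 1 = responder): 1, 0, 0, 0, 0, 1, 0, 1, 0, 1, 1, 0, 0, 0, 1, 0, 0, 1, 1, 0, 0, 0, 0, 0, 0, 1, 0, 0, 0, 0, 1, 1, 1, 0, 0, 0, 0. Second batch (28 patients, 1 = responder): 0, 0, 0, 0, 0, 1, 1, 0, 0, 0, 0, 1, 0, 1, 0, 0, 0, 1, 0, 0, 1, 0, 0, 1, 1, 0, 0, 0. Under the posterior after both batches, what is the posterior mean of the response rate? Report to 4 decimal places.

The Beta prior is conjugate to a Binomial/Bernoulli likelihood; the update adds successes to α and failures to β.
After batch 1: Beta(6.3+12, 10.1+25) = Beta(18.3, 35.1).
After batch 2: Beta(18.3+8, 35.1+20) = Beta(26.3, 55.1).
Posterior mean = α/(α+β) = 26.3/81.4 = 0.3231.

0.3231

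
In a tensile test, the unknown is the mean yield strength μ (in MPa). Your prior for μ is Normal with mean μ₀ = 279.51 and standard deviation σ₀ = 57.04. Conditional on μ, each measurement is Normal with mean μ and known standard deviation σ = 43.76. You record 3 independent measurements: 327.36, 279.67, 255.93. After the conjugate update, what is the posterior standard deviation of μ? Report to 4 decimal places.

For Normal data with known variance σ², a Normal(μ₀, σ₀²) prior on μ is conjugate. Posterior precision = 1/σ₀² + n/σ²; posterior mean is the precision-weighted average of μ₀ and x̄.
σ₀² = 57.04² = 3253.5616, σ² = 43.76² = 1914.9376; σ² + n·σ₀² = 1914.9376 + 3·3253.5616 = 11675.6224.
Posterior precision = 1/σ₀² + n/σ² = 1/3253.5616 + 3/1914.9376 = (σ² + n·σ₀²)/(σ₀²σ²) = 11675.6224/(3253.5616·1914.9376); posterior variance σₙ² = σ₀²σ²/(σ² + n·σ₀²) = 3253.5616·1914.9376/11675.6224 = 533.621869.
Posterior SD = √σₙ² = √(3253.5616·1914.9376/11675.6224) = 23.1003.

23.1003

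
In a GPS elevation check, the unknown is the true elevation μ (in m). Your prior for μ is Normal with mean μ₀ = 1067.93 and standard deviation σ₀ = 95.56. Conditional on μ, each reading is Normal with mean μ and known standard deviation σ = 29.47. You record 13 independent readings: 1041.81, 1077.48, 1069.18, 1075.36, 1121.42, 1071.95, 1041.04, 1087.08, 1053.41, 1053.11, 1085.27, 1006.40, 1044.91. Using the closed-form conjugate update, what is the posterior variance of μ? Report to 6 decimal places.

For Normal data with known variance σ², a Normal(μ₀, σ₀²) prior on μ is conjugate. Posterior precision = 1/σ₀² + n/σ²; posterior mean is the precision-weighted average of μ₀ and x̄.
σ₀² = 95.56² = 9131.7136, σ² = 29.47² = 868.4809; σ² + n·σ₀² = 868.4809 + 13·9131.7136 = 119580.7577.
Posterior precision = 1/σ₀² + n/σ² = 1/9131.7136 + 13/868.4809 = (σ² + n·σ₀²)/(σ₀²σ²) = 119580.7577/(9131.7136·868.4809); posterior variance σₙ² = σ₀²σ²/(σ² + n·σ₀²) = 9131.7136·868.4809/119580.7577 = 66.321029.

66.321029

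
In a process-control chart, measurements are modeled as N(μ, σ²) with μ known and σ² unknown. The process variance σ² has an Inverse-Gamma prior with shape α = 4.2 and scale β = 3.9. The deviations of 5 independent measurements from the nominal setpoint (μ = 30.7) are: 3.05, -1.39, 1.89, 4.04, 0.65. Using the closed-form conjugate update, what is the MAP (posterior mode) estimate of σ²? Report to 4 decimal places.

2.5552

With known mean μ and an Inverse-Gamma(α, β) prior on σ², the Normal likelihood is conjugate: posterior is Inv-Gamma(α + n/2, β + Σ(xᵢ−μ)²/2).
Σ(xᵢ−μ)² = (3.05)² + (-1.39)² + (1.89)² + (4.04)² + (0.65)² = 31.5508.
Posterior: Inv-Gamma(4.2 + 5/2, 3.9 + 31.5508/2) = Inv-Gamma(6.70, 19.67540).
Mode = β/(α+1) = 19.67540/7.70 = 2.5552.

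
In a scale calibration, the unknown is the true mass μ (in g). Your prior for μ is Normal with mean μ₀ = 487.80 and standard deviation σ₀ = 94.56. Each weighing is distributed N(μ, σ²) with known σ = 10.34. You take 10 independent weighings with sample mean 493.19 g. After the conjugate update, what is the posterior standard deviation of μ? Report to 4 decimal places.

3.2678

For Normal data with known variance σ², a Normal(μ₀, σ₀²) prior on μ is conjugate. Posterior precision = 1/σ₀² + n/σ²; posterior mean is the precision-weighted average of μ₀ and x̄.
σ₀² = 94.56² = 8941.5936, σ² = 10.34² = 106.9156; σ² + n·σ₀² = 106.9156 + 10·8941.5936 = 89522.8516.
Posterior precision = 1/σ₀² + n/σ² = 1/8941.5936 + 10/106.9156 = (σ² + n·σ₀²)/(σ₀²σ²) = 89522.8516/(8941.5936·106.9156); posterior variance σₙ² = σ₀²σ²/(σ² + n·σ₀²) = 8941.5936·106.9156/89522.8516 = 10.678791.
Posterior SD = √σₙ² = √(8941.5936·106.9156/89522.8516) = 3.2678.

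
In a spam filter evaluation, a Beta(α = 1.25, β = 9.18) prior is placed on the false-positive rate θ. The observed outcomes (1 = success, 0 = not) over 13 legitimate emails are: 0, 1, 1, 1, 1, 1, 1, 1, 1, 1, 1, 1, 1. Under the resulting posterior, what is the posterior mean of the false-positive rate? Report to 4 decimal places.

0.5655

The Beta prior is conjugate to a Binomial/Bernoulli likelihood; the update adds successes to α and failures to β.
Posterior: Beta(α+k, β+n−k) = Beta(1.25+12, 9.18+1) = Beta(13.25, 10.18).
Posterior mean = α/(α+β) = 13.25/23.43 = 0.5655.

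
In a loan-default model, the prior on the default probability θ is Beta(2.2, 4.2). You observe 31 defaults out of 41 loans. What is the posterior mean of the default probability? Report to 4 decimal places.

0.7004

The Beta prior is conjugate to a Binomial/Bernoulli likelihood; the update adds successes to α and failures to β.
Posterior: Beta(α+k, β+n−k) = Beta(2.2+31, 4.2+10) = Beta(33.2, 14.2).
Posterior mean = α/(α+β) = 33.2/47.4 = 0.7004.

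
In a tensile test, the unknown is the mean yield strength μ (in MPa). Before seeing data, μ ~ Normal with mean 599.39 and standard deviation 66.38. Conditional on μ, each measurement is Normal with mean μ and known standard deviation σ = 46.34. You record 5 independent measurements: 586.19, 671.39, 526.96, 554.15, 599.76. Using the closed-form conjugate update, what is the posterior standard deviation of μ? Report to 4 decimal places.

For Normal data with known variance σ², a Normal(μ₀, σ₀²) prior on μ is conjugate. Posterior precision = 1/σ₀² + n/σ²; posterior mean is the precision-weighted average of μ₀ and x̄.
σ₀² = 66.38² = 4406.3044, σ² = 46.34² = 2147.3956; σ² + n·σ₀² = 2147.3956 + 5·4406.3044 = 24178.9176.
Posterior precision = 1/σ₀² + n/σ² = 1/4406.3044 + 5/2147.3956 = (σ² + n·σ₀²)/(σ₀²σ²) = 24178.9176/(4406.3044·2147.3956); posterior variance σₙ² = σ₀²σ²/(σ² + n·σ₀²) = 4406.3044·2147.3956/24178.9176 = 391.335908.
Posterior SD = √σₙ² = √(4406.3044·2147.3956/24178.9176) = 19.7822.

19.7822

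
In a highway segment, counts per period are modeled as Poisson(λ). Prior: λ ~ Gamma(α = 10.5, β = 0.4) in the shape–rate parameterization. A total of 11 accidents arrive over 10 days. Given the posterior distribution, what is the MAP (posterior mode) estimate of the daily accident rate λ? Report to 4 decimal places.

With a Gamma(shape α, rate β) prior, the Poisson likelihood is conjugate: the posterior is Gamma(α + ΣXᵢ, β + n).
Posterior: Gamma(α+S, β+n) = Gamma(10.5+11, 0.4+10) = Gamma(21.5, 10.4).
Mode of Gamma(α,β) for α≥1 is (α−1)/β = 20.5/10.4 = 1.9712.

1.9712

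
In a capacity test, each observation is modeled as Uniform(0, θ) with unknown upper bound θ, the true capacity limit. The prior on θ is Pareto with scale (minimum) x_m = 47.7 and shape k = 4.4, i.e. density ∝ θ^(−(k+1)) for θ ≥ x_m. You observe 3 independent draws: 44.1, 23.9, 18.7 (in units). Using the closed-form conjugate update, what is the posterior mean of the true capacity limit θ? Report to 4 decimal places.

A Pareto(scale x_m, shape k) prior on the upper bound θ of Uniform(0, θ) is conjugate: posterior is Pareto(max(x_m, max xᵢ), k + n).
Sample maximum = 44.1; prior scale x_m = 47.7 → posterior scale = max = 47.7.
Posterior shape = 4.4 + 3 = 7.4.
E[θ|data] = k·x_m/(k−1) = 7.4·47.7/6.4 = 55.1531.

55.1531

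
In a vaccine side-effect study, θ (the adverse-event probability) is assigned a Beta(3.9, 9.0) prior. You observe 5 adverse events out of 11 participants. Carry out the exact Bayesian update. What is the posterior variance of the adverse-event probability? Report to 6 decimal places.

0.009386

The Beta prior is conjugate to a Binomial/Bernoulli likelihood; the update adds successes to α and failures to β.
Posterior: Beta(α+k, β+n−k) = Beta(3.9+5, 9.0+6) = Beta(8.9, 15.0).
Var = αβ/((α+β)²(α+β+1)) = 8.9·15.0/(23.9²·24.9) = 0.009386.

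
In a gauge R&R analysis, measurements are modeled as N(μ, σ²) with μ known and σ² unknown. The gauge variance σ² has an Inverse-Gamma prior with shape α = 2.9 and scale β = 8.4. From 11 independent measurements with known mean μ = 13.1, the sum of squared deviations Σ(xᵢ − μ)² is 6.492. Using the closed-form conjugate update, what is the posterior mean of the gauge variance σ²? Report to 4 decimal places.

With known mean μ and an Inverse-Gamma(α, β) prior on σ², the Normal likelihood is conjugate: posterior is Inv-Gamma(α + n/2, β + Σ(xᵢ−μ)²/2).
Posterior: Inv-Gamma(2.9 + 11/2, 8.4 + 6.492/2) = Inv-Gamma(8.40, 11.6460).
E[σ²|data] = β/(α−1) = 11.6460/7.40 = 1.5738.

1.5738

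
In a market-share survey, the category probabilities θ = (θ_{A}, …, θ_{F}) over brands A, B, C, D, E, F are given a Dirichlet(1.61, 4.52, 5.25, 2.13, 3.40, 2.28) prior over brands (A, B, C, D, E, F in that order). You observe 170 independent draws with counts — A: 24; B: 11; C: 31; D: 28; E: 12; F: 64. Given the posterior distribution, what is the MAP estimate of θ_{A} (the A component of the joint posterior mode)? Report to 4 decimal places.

0.1343

The Dirichlet prior is conjugate to the Multinomial likelihood: each posterior αⱼ = prior αⱼ + observed count nⱼ.
Posterior concentration: (25.61, 15.52, 36.25, 30.13, 15.40, 66.28), total = 189.19.
Joint mode component: (α_{A}−1)/(Σα−K) = 24.61/183.19 = 0.1343.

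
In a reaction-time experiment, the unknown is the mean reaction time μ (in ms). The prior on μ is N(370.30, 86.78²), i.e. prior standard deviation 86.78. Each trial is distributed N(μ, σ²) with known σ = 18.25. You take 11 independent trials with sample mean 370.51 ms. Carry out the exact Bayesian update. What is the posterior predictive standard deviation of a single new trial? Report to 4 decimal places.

19.0583

For Normal data with known variance σ², a Normal(μ₀, σ₀²) prior on μ is conjugate. Posterior precision = 1/σ₀² + n/σ²; posterior mean is the precision-weighted average of μ₀ and x̄.
σ₀² = 86.78² = 7530.7684, σ² = 18.25² = 333.0625; σ² + n·σ₀² = 333.0625 + 11·7530.7684 = 83171.5149.
Posterior precision = 1/σ₀² + n/σ² = 1/7530.7684 + 11/333.0625 = (σ² + n·σ₀²)/(σ₀²σ²) = 83171.5149/(7530.7684·333.0625); posterior variance σₙ² = σ₀²σ²/(σ² + n·σ₀²) = 7530.7684·333.0625/83171.5149 = 30.157158.
Predictive variance for one new observation = σₙ² + σ² = 7530.7684·333.0625/83171.5149 + 333.0625 = σ²·(σ₀² + 83171.5149)/83171.5149 = 333.0625·90702.2833/83171.5149 = 363.219658; SD = √(333.0625·90702.2833/83171.5149) = 19.0583.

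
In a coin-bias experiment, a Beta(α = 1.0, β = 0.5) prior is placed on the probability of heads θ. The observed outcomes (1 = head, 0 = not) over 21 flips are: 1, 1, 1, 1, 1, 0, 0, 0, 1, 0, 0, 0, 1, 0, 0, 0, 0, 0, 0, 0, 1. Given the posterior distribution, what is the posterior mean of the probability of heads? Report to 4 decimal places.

0.4000

The Beta prior is conjugate to a Binomial/Bernoulli likelihood; the update adds successes to α and failures to β.
Posterior: Beta(α+k, β+n−k) = Beta(1.0+8, 0.5+13) = Beta(9.0, 13.5).
Posterior mean = α/(α+β) = 9.0/22.5 = 0.4000.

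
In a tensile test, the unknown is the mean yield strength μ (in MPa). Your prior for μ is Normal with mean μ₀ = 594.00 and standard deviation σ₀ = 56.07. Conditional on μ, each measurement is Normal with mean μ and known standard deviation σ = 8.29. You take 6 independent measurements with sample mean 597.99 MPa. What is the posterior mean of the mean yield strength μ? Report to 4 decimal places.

For Normal data with known variance σ², a Normal(μ₀, σ₀²) prior on μ is conjugate. Posterior precision = 1/σ₀² + n/σ²; posterior mean is the precision-weighted average of μ₀ and x̄.
n·x̄ = 6·597.99 = 3587.94.
σ₀² = 56.07² = 3143.8449, σ² = 8.29² = 68.7241; σ² + n·σ₀² = 68.7241 + 6·3143.8449 = 18931.7935.
Posterior mean = (μ₀/σ₀² + n·x̄/σ²)/(1/σ₀² + n/σ²) = (σ²·μ₀ + σ₀²·n·x̄)/(σ² + n·σ₀²) = (68.7241·594.00 + 3143.8449·3587.94)/18931.7935 = 11320748.985906/18931.7935 = 597.9755.

597.9755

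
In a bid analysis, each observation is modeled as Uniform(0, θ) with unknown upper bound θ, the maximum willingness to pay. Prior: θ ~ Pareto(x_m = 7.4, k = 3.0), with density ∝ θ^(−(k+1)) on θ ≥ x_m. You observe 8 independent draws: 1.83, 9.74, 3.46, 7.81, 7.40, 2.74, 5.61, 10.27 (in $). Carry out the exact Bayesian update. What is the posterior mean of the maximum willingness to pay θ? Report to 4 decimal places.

A Pareto(scale x_m, shape k) prior on the upper bound θ of Uniform(0, θ) is conjugate: posterior is Pareto(max(x_m, max xᵢ), k + n).
Sample maximum = 10.27; prior scale x_m = 7.4 → posterior scale = max = 10.27.
Posterior shape = 3.0 + 8 = 11.0.
E[θ|data] = k·x_m/(k−1) = 11.0·10.27/10.0 = 11.2970.

11.2970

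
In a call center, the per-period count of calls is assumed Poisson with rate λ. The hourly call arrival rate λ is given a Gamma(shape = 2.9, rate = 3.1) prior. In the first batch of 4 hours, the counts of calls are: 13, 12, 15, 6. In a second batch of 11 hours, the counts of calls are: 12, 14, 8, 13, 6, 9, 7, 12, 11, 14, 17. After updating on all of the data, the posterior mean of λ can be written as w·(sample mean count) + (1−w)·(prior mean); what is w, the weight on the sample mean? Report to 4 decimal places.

With a Gamma(shape α, rate β) prior, the Poisson likelihood is conjugate: the posterior is Gamma(α + ΣXᵢ, β + n).
Total number of hours: n = 4 + 11 = 15.
Posterior mean = (α₀+S)/(β₀+n) = [n/(β₀+n)]·(S/n) + [β₀/(β₀+n)]·(α₀/β₀), so only n and β₀ enter the weight.
Weight on data w = n/(β₀+n) = 15/(3.1+15) = 15/18.1 = 0.8287.

0.8287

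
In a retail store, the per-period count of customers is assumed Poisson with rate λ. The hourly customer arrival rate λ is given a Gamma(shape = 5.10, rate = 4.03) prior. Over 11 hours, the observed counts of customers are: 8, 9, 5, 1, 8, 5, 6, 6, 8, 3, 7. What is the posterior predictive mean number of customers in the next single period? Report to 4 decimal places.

4.7305

With a Gamma(shape α, rate β) prior, the Poisson likelihood is conjugate: the posterior is Gamma(α + ΣXᵢ, β + n).
Sum of counts S = 66 over n = 11 hours.
Posterior: Gamma(α+S, β+n) = Gamma(5.10+66, 4.03+11) = Gamma(71.10, 15.03).
The predictive distribution for one future period is NegBinom with mean α/β = 4.7305.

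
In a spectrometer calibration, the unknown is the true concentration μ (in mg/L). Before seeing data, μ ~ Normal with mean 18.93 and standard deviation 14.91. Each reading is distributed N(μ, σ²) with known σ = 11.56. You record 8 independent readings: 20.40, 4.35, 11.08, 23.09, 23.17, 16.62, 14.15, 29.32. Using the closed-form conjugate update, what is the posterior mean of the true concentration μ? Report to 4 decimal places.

17.8534

For Normal data with known variance σ², a Normal(μ₀, σ₀²) prior on μ is conjugate. Posterior precision = 1/σ₀² + n/σ²; posterior mean is the precision-weighted average of μ₀ and x̄.
Σxᵢ = 20.40 + 4.35 + 11.08 + 23.09 + 23.17 + 16.62 + 14.15 + 29.32 = 142.18, so n·x̄ = 142.18.
σ₀² = 14.91² = 222.3081, σ² = 11.56² = 133.6336; σ² + n·σ₀² = 133.6336 + 8·222.3081 = 1912.0984.
Posterior mean = (μ₀/σ₀² + n·x̄/σ²)/(1/σ₀² + n/σ²) = (σ²·μ₀ + σ₀²·n·x̄)/(σ² + n·σ₀²) = (133.6336·18.93 + 222.3081·142.18)/1912.0984 = 34137.449706/1912.0984 = 17.8534.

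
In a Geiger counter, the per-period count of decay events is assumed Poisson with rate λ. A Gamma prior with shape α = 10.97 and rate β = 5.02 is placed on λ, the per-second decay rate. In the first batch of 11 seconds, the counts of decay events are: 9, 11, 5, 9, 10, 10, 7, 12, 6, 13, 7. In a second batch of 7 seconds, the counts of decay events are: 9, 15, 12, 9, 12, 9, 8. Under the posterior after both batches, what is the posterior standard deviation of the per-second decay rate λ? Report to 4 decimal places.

0.5892

With a Gamma(shape α, rate β) prior, the Poisson likelihood is conjugate: the posterior is Gamma(α + ΣXᵢ, β + n).
Batch 1: sum of counts S = 99 over n = 11 seconds.
After batch 1: Gamma(α+S, β+n) = Gamma(10.97+99, 5.02+11) = Gamma(109.97, 16.02).
Batch 2: sum of counts S = 74 over n = 7 seconds.
After batch 2: Gamma(α+S, β+n) = Gamma(109.97+74, 16.02+7) = Gamma(183.97, 23.02).
SD = √α/β = √183.97/23.02 = 0.5892.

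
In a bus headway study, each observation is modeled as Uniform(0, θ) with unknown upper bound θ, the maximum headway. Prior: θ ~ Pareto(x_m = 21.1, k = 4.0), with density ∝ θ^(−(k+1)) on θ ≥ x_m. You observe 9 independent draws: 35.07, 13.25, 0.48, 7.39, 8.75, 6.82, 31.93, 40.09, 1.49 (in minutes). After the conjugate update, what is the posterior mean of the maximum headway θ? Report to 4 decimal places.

43.4308

A Pareto(scale x_m, shape k) prior on the upper bound θ of Uniform(0, θ) is conjugate: posterior is Pareto(max(x_m, max xᵢ), k + n).
Sample maximum = 40.09; prior scale x_m = 21.1 → posterior scale = max = 40.09.
Posterior shape = 4.0 + 9 = 13.0.
E[θ|data] = k·x_m/(k−1) = 13.0·40.09/12.0 = 43.4308.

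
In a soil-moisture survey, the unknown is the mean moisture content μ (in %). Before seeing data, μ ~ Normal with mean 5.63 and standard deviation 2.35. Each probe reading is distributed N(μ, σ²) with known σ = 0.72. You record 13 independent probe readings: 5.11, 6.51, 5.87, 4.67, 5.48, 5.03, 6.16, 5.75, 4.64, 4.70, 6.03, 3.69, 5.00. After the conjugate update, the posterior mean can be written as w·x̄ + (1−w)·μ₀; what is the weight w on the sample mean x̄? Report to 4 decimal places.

0.9928

For Normal data with known variance σ², a Normal(μ₀, σ₀²) prior on μ is conjugate. Posterior precision = 1/σ₀² + n/σ²; posterior mean is the precision-weighted average of μ₀ and x̄.
σ₀² = 2.35² = 5.5225, σ² = 0.72² = 0.5184. Prior precision 1/σ₀² = 1/5.5225; data precision n/σ² = 13/0.5184.
w = (n/σ²)/(1/σ₀² + n/σ²) = n·σ₀²/(σ² + n·σ₀²) = 13·5.5225/(0.5184 + 13·5.5225) = 71.7925/72.3109 = 0.9928.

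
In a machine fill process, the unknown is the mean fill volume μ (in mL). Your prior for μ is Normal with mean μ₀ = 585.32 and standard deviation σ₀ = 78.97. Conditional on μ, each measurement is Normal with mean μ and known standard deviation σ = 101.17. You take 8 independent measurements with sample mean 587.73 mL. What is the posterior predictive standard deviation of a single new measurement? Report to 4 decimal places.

106.2873

For Normal data with known variance σ², a Normal(μ₀, σ₀²) prior on μ is conjugate. Posterior precision = 1/σ₀² + n/σ²; posterior mean is the precision-weighted average of μ₀ and x̄.
σ₀² = 78.97² = 6236.2609, σ² = 101.17² = 10235.3689; σ² + n·σ₀² = 10235.3689 + 8·6236.2609 = 60125.4561.
Posterior precision = 1/σ₀² + n/σ² = 1/6236.2609 + 8/10235.3689 = (σ² + n·σ₀²)/(σ₀²σ²) = 60125.4561/(6236.2609·10235.3689); posterior variance σₙ² = σ₀²σ²/(σ² + n·σ₀²) = 6236.2609·10235.3689/60125.4561 = 1061.620735.
Predictive variance for one new observation = σₙ² + σ² = 6236.2609·10235.3689/60125.4561 + 10235.3689 = σ²·(σ₀² + 60125.4561)/60125.4561 = 10235.3689·66361.717/60125.4561 = 11296.989635; SD = √(10235.3689·66361.717/60125.4561) = 106.2873.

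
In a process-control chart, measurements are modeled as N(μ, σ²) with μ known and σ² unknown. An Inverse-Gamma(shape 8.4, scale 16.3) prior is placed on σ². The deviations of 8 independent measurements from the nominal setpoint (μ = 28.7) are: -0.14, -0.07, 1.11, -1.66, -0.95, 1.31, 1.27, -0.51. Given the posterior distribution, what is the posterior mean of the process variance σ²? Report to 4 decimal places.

With known mean μ and an Inverse-Gamma(α, β) prior on σ², the Normal likelihood is conjugate: posterior is Inv-Gamma(α + n/2, β + Σ(xᵢ−μ)²/2).
Σ(xᵢ−μ)² = (-0.14)² + (-0.07)² + (1.11)² + (-1.66)² + (-0.95)² + (1.31)² + (1.27)² + (-0.51)² = 8.5038.
Posterior: Inv-Gamma(8.4 + 8/2, 16.3 + 8.5038/2) = Inv-Gamma(12.40, 20.55190).
E[σ²|data] = β/(α−1) = 20.55190/11.40 = 1.8028.

1.8028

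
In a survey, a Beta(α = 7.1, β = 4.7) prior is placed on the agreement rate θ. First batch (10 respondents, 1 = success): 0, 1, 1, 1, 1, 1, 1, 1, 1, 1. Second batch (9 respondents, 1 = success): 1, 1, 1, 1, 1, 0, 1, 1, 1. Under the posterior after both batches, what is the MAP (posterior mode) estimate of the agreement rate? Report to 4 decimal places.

0.8021

The Beta prior is conjugate to a Binomial/Bernoulli likelihood; the update adds successes to α and failures to β.
After batch 1: Beta(7.1+9, 4.7+1) = Beta(16.1, 5.7).
After batch 2: Beta(16.1+8, 5.7+1) = Beta(24.1, 6.7).
Mode of Beta(a,b) for a,b>1 is (a−1)/(a+b−2) = 23.1/28.8 = 0.8021.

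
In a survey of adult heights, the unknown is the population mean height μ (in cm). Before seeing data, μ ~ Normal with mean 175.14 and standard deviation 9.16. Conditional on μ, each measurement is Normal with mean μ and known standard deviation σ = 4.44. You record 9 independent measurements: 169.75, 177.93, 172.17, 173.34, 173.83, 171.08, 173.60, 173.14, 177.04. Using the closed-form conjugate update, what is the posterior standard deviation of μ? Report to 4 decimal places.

1.4611

For Normal data with known variance σ², a Normal(μ₀, σ₀²) prior on μ is conjugate. Posterior precision = 1/σ₀² + n/σ²; posterior mean is the precision-weighted average of μ₀ and x̄.
σ₀² = 9.16² = 83.9056, σ² = 4.44² = 19.7136; σ² + n·σ₀² = 19.7136 + 9·83.9056 = 774.864.
Posterior precision = 1/σ₀² + n/σ² = 1/83.9056 + 9/19.7136 = (σ² + n·σ₀²)/(σ₀²σ²) = 774.864/(83.9056·19.7136); posterior variance σₙ² = σ₀²σ²/(σ² + n·σ₀²) = 83.9056·19.7136/774.864 = 2.134673.
Posterior SD = √σₙ² = √(83.9056·19.7136/774.864) = 1.4611.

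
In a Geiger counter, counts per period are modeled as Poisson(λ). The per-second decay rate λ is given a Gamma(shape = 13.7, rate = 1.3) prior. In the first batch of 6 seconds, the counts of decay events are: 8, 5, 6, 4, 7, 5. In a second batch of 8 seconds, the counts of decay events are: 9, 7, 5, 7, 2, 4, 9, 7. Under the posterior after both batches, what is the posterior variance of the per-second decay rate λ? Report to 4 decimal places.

0.4216

With a Gamma(shape α, rate β) prior, the Poisson likelihood is conjugate: the posterior is Gamma(α + ΣXᵢ, β + n).
Batch 1: sum of counts S = 35 over n = 6 seconds.
After batch 1: Gamma(α+S, β+n) = Gamma(13.7+35, 1.3+6) = Gamma(48.7, 7.3).
Batch 2: sum of counts S = 50 over n = 8 seconds.
After batch 2: Gamma(α+S, β+n) = Gamma(48.7+50, 7.3+8) = Gamma(98.7, 15.3).
Var = α/β² = 98.7/15.3² = 0.4216.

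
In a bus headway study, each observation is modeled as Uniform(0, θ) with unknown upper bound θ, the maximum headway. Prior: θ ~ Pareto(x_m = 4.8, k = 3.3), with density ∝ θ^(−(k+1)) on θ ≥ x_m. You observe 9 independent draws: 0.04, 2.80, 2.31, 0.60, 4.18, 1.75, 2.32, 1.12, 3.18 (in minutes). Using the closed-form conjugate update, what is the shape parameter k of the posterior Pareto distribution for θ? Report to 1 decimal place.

12.3

A Pareto(scale x_m, shape k) prior on the upper bound θ of Uniform(0, θ) is conjugate: posterior is Pareto(max(x_m, max xᵢ), k + n).
Sample maximum = 4.18; prior scale x_m = 4.8 → posterior scale = max = 4.80.
Posterior shape = 3.3 + 9 = 12.3.
Posterior shape k = 12.3.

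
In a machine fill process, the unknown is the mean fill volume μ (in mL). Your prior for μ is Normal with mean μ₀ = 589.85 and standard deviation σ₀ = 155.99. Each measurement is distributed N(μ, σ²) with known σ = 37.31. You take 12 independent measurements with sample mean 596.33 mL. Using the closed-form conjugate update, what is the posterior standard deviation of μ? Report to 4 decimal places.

10.7449

For Normal data with known variance σ², a Normal(μ₀, σ₀²) prior on μ is conjugate. Posterior precision = 1/σ₀² + n/σ²; posterior mean is the precision-weighted average of μ₀ and x̄.
σ₀² = 155.99² = 24332.8801, σ² = 37.31² = 1392.0361; σ² + n·σ₀² = 1392.0361 + 12·24332.8801 = 293386.5973.
Posterior precision = 1/σ₀² + n/σ² = 1/24332.8801 + 12/1392.0361 = (σ² + n·σ₀²)/(σ₀²σ²) = 293386.5973/(24332.8801·1392.0361); posterior variance σₙ² = σ₀²σ²/(σ² + n·σ₀²) = 24332.8801·1392.0361/293386.5973 = 115.452607.
Posterior SD = √σₙ² = √(24332.8801·1392.0361/293386.5973) = 10.7449.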